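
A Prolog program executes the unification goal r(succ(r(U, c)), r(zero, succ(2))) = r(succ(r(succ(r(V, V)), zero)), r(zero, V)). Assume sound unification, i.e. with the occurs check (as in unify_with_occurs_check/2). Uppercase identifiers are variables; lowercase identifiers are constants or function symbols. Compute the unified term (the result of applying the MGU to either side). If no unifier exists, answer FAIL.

FAIL

Decompose r/2: succ(r(U, c)) = succ(r(succ(r(V, V)), zero)),  r(zero, succ(2)) = r(zero, V).
Decompose succ/1: r(U, c) = r(succ(r(V, V)), zero).
Decompose r/2: U = succ(r(V, V)),  c = zero.
Bind U := succ(r(V, V)); no other remaining equation mentions U.
Clash: constants c and zero differ; no unifier exists.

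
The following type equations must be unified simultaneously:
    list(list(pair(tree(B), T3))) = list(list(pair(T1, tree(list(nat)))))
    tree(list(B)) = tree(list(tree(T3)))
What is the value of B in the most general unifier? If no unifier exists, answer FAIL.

Decompose list/1: list(pair(tree(B), T3)) = list(pair(T1, tree(list(nat)))).
Decompose list/1: pair(tree(B), T3) = pair(T1, tree(list(nat))).
Decompose pair/2: tree(B) = T1,  T3 = tree(list(nat)).
Bind T1 := tree(B); no other remaining equation mentions T1.
Bind T3 := tree(list(nat)); substituting into the remaining equation gives: tree(list(B)) = tree(list(tree(tree(list(nat))))).
Decompose tree/1: list(B) = list(tree(tree(list(nat)))).
Decompose list/1: B = tree(tree(list(nat))).
Bind B := tree(tree(list(nat))). Substituting into the earlier binding gives T1 := tree(tree(tree(list(nat)))).
MGU = { T1 -> tree(tree(tree(list(nat)))), T3 -> tree(list(nat)), B -> tree(tree(list(nat))) }, so B -> tree(tree(list(nat))).

tree(tree(list(nat)))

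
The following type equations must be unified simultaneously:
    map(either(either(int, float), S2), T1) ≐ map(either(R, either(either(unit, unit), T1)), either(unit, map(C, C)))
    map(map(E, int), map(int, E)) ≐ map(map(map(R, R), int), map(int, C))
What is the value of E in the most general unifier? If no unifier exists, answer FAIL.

Decompose map/2: either(either(int, float), S2) ≐ either(R, either(either(unit, unit), T1)),  T1 ≐ either(unit, map(C, C)).
Decompose either/2: either(int, float) ≐ R,  S2 ≐ either(either(unit, unit), T1).
Bind R := either(int, float); substituting into the one remaining equation that mentions R gives: map(map(E, int), map(int, E)) ≐ map(map(map(either(int, float), either(int, float)), int), map(int, C)).
Bind S2 := either(either(unit, unit), T1); no other remaining equation mentions S2.
Bind T1 := either(unit, map(C, C)); no other remaining equation mentions T1. Substituting into the earlier binding gives S2 := either(either(unit, unit), either(unit, map(C, C))).
Decompose map/2: map(E, int) ≐ map(map(either(int, float), either(int, float)), int),  map(int, E) ≐ map(int, C).
Decompose map/2: E ≐ map(either(int, float), either(int, float)),  int ≐ int.
Bind E := map(either(int, float), either(int, float)); substituting into the one remaining equation that mentions E gives: map(int, map(either(int, float), either(int, float))) ≐ map(int, C).
Delete trivial equation int ≐ int.
Decompose map/2: int ≐ int,  map(either(int, float), either(int, float)) ≐ C.
Delete trivial equation int ≐ int.
Bind C := map(either(int, float), either(int, float)). Substituting into the earlier bindings gives S2 := either(either(unit, unit), either(unit, map(map(either(int, float), either(int, float)), map(either(int, float), either(int, float))))), T1 := either(unit, map(map(either(int, float), either(int, float)), map(either(int, float), either(int, float)))).
MGU = { R := either(int, float), S2 := either(either(unit, unit), either(unit, map(map(either(int, float), either(int, float)), map(either(int, float), either(int, float))))), T1 := either(unit, map(map(either(int, float), either(int, float)), map(either(int, float), either(int, float)))), E := map(either(int, float), either(int, float)), C := map(either(int, float), either(int, float)) }, so E := map(either(int, float), either(int, float)).

map(either(int, float), either(int, float))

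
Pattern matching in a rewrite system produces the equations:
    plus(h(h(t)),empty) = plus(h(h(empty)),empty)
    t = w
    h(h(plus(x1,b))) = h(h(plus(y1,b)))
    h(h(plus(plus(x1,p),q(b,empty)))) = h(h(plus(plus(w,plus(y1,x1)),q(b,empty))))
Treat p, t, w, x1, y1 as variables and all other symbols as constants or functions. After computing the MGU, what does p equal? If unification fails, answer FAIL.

Decompose plus/2: h(h(t)) = h(h(empty)),  empty = empty.
Decompose h/1: h(t) = h(empty).
Decompose h/1: t = empty.
Bind t := empty; substituting into the one remaining equation that mentions t gives: empty = w.
Delete trivial equation empty = empty.
Bind w := empty; substituting into the one remaining equation that mentions w gives: h(h(plus(plus(x1,p),q(b,empty)))) = h(h(plus(plus(empty,plus(y1,x1)),q(b,empty)))).
Decompose h/1: h(plus(x1,b)) = h(plus(y1,b)).
Decompose h/1: plus(x1,b) = plus(y1,b).
Decompose plus/2: x1 = y1,  b = b.
Bind x1 := y1; substituting into the one remaining equation that mentions x1 gives: h(h(plus(plus(y1,p),q(b,empty)))) = h(h(plus(plus(empty,plus(y1,y1)),q(b,empty)))).
Delete trivial equation b = b.
Decompose h/1: h(plus(plus(y1,p),q(b,empty))) = h(plus(plus(empty,plus(y1,y1)),q(b,empty))).
Decompose h/1: plus(plus(y1,p),q(b,empty)) = plus(plus(empty,plus(y1,y1)),q(b,empty)).
Decompose plus/2: plus(y1,p) = plus(empty,plus(y1,y1)),  q(b,empty) = q(b,empty).
Decompose plus/2: y1 = empty,  p = plus(y1,y1).
Bind y1 := empty; substituting into the one remaining equation that mentions y1 gives: p = plus(empty,empty). Substituting into the earlier binding gives x1 := empty.
Bind p := plus(empty,empty); no other remaining equation mentions p.
Delete trivial equation q(b,empty) = q(b,empty).
MGU = { t := empty, w := empty, x1 := empty, y1 := empty, p := plus(empty,empty) }, so p := plus(empty,empty).

plus(empty,empty)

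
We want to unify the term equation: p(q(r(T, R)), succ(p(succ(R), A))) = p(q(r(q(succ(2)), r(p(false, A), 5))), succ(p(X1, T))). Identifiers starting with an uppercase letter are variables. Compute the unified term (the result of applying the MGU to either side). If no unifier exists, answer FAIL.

Decompose p/2: q(r(T, R)) = q(r(q(succ(2)), r(p(false, A), 5))),  succ(p(succ(R), A)) = succ(p(X1, T)).
Decompose q/1: r(T, R) = r(q(succ(2)), r(p(false, A), 5)).
Decompose r/2: T = q(succ(2)),  R = r(p(false, A), 5).
Bind T := q(succ(2)); substituting into the one remaining equation that mentions T gives: succ(p(succ(R), A)) = succ(p(X1, q(succ(2)))).
Bind R := r(p(false, A), 5); substituting into the remaining equation gives: succ(p(succ(r(p(false, A), 5)), A)) = succ(p(X1, q(succ(2)))).
Decompose succ/1: p(succ(r(p(false, A), 5)), A) = p(X1, q(succ(2))).
Decompose p/2: succ(r(p(false, A), 5)) = X1,  A = q(succ(2)).
Bind X1 := succ(r(p(false, A), 5)); no other remaining equation mentions X1.
Bind A := q(succ(2)). Substituting into the earlier bindings gives R := r(p(false, q(succ(2))), 5), X1 := succ(r(p(false, q(succ(2))), 5)).
Applying the MGU to either side gives p(q(r(q(succ(2)), r(p(false, q(succ(2))), 5))), succ(p(succ(r(p(false, q(succ(2))), 5)), q(succ(2))))).

p(q(r(q(succ(2)), r(p(false, q(succ(2))), 5))), succ(p(succ(r(p(false, q(succ(2))), 5)), q(succ(2)))))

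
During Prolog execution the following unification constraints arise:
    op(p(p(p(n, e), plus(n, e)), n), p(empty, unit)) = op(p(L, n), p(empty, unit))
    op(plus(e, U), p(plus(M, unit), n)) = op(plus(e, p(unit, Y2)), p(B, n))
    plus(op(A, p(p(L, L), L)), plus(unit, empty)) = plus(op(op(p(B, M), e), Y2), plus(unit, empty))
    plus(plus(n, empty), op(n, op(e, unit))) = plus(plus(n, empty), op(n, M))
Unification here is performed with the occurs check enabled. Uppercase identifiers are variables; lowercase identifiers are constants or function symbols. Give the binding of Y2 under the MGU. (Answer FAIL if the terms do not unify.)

Decompose op/2: p(p(p(n, e), plus(n, e)), n) = p(L, n),  p(empty, unit) = p(empty, unit).
Decompose p/2: p(p(n, e), plus(n, e)) = L,  n = n.
Bind L := p(p(n, e), plus(n, e)); substituting into the one remaining equation that mentions L gives: plus(op(A, p(p(p(p(n, e), plus(n, e)), p(p(n, e), plus(n, e))), p(p(n, e), plus(n, e)))), plus(unit, empty)) = plus(op(op(p(B, M), e), Y2), plus(unit, empty)).
Delete trivial equation n = n.
Delete trivial equation p(empty, unit) = p(empty, unit).
Decompose op/2: plus(e, U) = plus(e, p(unit, Y2)),  p(plus(M, unit), n) = p(B, n).
Decompose plus/2: e = e,  U = p(unit, Y2).
Delete trivial equation e = e.
Bind U := p(unit, Y2); no other remaining equation mentions U.
Decompose p/2: plus(M, unit) = B,  n = n.
Bind B := plus(M, unit); substituting into the one remaining equation that mentions B gives: plus(op(A, p(p(p(p(n, e), plus(n, e)), p(p(n, e), plus(n, e))), p(p(n, e), plus(n, e)))), plus(unit, empty)) = plus(op(op(p(plus(M, unit), M), e), Y2), plus(unit, empty)).
Delete trivial equation n = n.
Decompose plus/2: op(A, p(p(p(p(n, e), plus(n, e)), p(p(n, e), plus(n, e))), p(p(n, e), plus(n, e)))) = op(op(p(plus(M, unit), M), e), Y2),  plus(unit, empty) = plus(unit, empty).
Decompose op/2: A = op(p(plus(M, unit), M), e),  p(p(p(p(n, e), plus(n, e)), p(p(n, e), plus(n, e))), p(p(n, e), plus(n, e))) = Y2.
Bind A := op(p(plus(M, unit), M), e); no other remaining equation mentions A.
Bind Y2 := p(p(p(p(n, e), plus(n, e)), p(p(n, e), plus(n, e))), p(p(n, e), plus(n, e))); no other remaining equation mentions Y2. Substituting into the earlier binding gives U := p(unit, p(p(p(p(n, e), plus(n, e)), p(p(n, e), plus(n, e))), p(p(n, e), plus(n, e)))).
Delete trivial equation plus(unit, empty) = plus(unit, empty).
Decompose plus/2: plus(n, empty) = plus(n, empty),  op(n, op(e, unit)) = op(n, M).
Delete trivial equation plus(n, empty) = plus(n, empty).
Decompose op/2: n = n,  op(e, unit) = M.
Delete trivial equation n = n.
Bind M := op(e, unit). Substituting into the earlier bindings gives B := plus(op(e, unit), unit), A := op(p(plus(op(e, unit), unit), op(e, unit)), e).
MGU = { L = p(p(n, e), plus(n, e)), U = p(unit, p(p(p(p(n, e), plus(n, e)), p(p(n, e), plus(n, e))), p(p(n, e), plus(n, e)))), B = plus(op(e, unit), unit), A = op(p(plus(op(e, unit), unit), op(e, unit)), e), Y2 = p(p(p(p(n, e), plus(n, e)), p(p(n, e), plus(n, e))), p(p(n, e), plus(n, e))), M = op(e, unit) }, so Y2 = p(p(p(p(n, e), plus(n, e)), p(p(n, e), plus(n, e))), p(p(n, e), plus(n, e))).

p(p(p(p(n, e), plus(n, e)), p(p(n, e), plus(n, e))), p(p(n, e), plus(n, e)))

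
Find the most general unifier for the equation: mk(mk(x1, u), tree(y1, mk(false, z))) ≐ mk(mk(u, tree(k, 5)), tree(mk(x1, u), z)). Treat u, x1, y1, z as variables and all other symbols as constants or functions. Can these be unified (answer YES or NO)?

Decompose mk/2: mk(x1, u) ≐ mk(u, tree(k, 5)),  tree(y1, mk(false, z)) ≐ tree(mk(x1, u), z).
Decompose mk/2: x1 ≐ u,  u ≐ tree(k, 5).
Bind x1 := u; substituting into the one remaining equation that mentions x1 gives: tree(y1, mk(false, z)) ≐ tree(mk(u, u), z).
Bind u := tree(k, 5); substituting into the remaining equation gives: tree(y1, mk(false, z)) ≐ tree(mk(tree(k, 5), tree(k, 5)), z). Substituting into the earlier binding gives x1 := tree(k, 5).
Decompose tree/2: y1 ≐ mk(tree(k, 5), tree(k, 5)),  mk(false, z) ≐ z.
Bind y1 := mk(tree(k, 5), tree(k, 5)); no other remaining equation mentions y1.
Occurs check fails: z occurs in mk(false, z); the equation z ≐ mk(false, z) has no finite solution.

NO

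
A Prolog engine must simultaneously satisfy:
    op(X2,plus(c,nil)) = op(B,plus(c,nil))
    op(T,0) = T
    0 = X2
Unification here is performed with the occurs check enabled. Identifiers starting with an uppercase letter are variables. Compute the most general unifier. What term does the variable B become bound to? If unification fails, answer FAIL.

Decompose op/2: X2 = B,  plus(c,nil) = plus(c,nil).
Bind X2 := B; substituting into the one remaining equation that mentions X2 gives: 0 = B.
Delete trivial equation plus(c,nil) = plus(c,nil).
Occurs check fails: T occurs in op(T,0); the equation T = op(T,0) has no finite solution.

FAIL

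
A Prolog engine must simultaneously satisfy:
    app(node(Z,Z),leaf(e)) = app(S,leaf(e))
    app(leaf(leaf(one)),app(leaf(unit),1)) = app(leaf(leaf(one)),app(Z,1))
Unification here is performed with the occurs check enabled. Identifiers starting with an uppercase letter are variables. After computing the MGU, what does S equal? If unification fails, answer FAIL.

node(leaf(unit),leaf(unit))

Decompose app/2: node(Z,Z) = S,  leaf(e) = leaf(e).
Bind S := node(Z,Z); no other remaining equation mentions S.
Delete trivial equation leaf(e) = leaf(e).
Decompose app/2: leaf(leaf(one)) = leaf(leaf(one)),  app(leaf(unit),1) = app(Z,1).
Delete trivial equation leaf(leaf(one)) = leaf(leaf(one)).
Decompose app/2: leaf(unit) = Z,  1 = 1.
Bind Z := leaf(unit); no other remaining equation mentions Z. Substituting into the earlier binding gives S := node(leaf(unit),leaf(unit)).
Delete trivial equation 1 = 1.
MGU = { S = node(leaf(unit),leaf(unit)), Z = leaf(unit) }, so S = node(leaf(unit),leaf(unit)).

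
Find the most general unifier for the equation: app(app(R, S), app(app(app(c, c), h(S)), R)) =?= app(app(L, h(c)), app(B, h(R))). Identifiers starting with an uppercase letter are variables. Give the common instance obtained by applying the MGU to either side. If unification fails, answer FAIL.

FAIL

Decompose app/2: app(R, S) =?= app(L, h(c)),  app(app(app(c, c), h(S)), R) =?= app(B, h(R)).
Decompose app/2: R =?= L,  S =?= h(c).
Bind R := L; substituting into the one remaining equation that mentions R gives: app(app(app(c, c), h(S)), L) =?= app(B, h(L)).
Bind S := h(c); substituting into the remaining equation gives: app(app(app(c, c), h(h(c))), L) =?= app(B, h(L)).
Decompose app/2: app(app(c, c), h(h(c))) =?= B,  L =?= h(L).
Bind B := app(app(c, c), h(h(c))); no other remaining equation mentions B.
Occurs check fails: L occurs in h(L); the equation L =?= h(L) has no finite solution.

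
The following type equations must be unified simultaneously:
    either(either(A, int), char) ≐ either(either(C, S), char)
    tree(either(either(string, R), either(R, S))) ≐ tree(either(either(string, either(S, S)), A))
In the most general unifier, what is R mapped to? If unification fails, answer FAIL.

either(int, int)

Decompose either/2: either(A, int) ≐ either(C, S),  char ≐ char.
Decompose either/2: A ≐ C,  int ≐ S.
Bind A := C; substituting into the one remaining equation that mentions A gives: tree(either(either(string, R), either(R, S))) ≐ tree(either(either(string, either(S, S)), C)).
Bind S := int; substituting into the one remaining equation that mentions S gives: tree(either(either(string, R), either(R, int))) ≐ tree(either(either(string, either(int, int)), C)).
Delete trivial equation char ≐ char.
Decompose tree/1: either(either(string, R), either(R, int)) ≐ either(either(string, either(int, int)), C).
Decompose either/2: either(string, R) ≐ either(string, either(int, int)),  either(R, int) ≐ C.
Decompose either/2: string ≐ string,  R ≐ either(int, int).
Delete trivial equation string ≐ string.
Bind R := either(int, int); substituting into the remaining equation gives: either(either(int, int), int) ≐ C.
Bind C := either(either(int, int), int). Substituting into the earlier binding gives A := either(either(int, int), int).
MGU = { A -> either(either(int, int), int), S -> int, R -> either(int, int), C -> either(either(int, int), int) }, so R -> either(int, int).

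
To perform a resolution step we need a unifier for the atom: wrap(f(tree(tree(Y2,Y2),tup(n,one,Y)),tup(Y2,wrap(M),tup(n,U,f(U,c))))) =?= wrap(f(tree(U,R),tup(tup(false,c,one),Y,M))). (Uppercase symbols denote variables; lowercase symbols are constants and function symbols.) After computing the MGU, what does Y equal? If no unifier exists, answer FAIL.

Decompose wrap/1: f(tree(tree(Y2,Y2),tup(n,one,Y)),tup(Y2,wrap(M),tup(n,U,f(U,c)))) =?= f(tree(U,R),tup(tup(false,c,one),Y,M)).
Decompose f/2: tree(tree(Y2,Y2),tup(n,one,Y)) =?= tree(U,R),  tup(Y2,wrap(M),tup(n,U,f(U,c))) =?= tup(tup(false,c,one),Y,M).
Decompose tree/2: tree(Y2,Y2) =?= U,  tup(n,one,Y) =?= R.
Bind U := tree(Y2,Y2); substituting into the one remaining equation that mentions U gives: tup(Y2,wrap(M),tup(n,tree(Y2,Y2),f(tree(Y2,Y2),c))) =?= tup(tup(false,c,one),Y,M).
Bind R := tup(n,one,Y); no other remaining equation mentions R.
Decompose tup/3: Y2 =?= tup(false,c,one),  wrap(M) =?= Y,  tup(n,tree(Y2,Y2),f(tree(Y2,Y2),c)) =?= M.
Bind Y2 := tup(false,c,one); substituting into the one remaining equation that mentions Y2 gives: tup(n,tree(tup(false,c,one),tup(false,c,one)),f(tree(tup(false,c,one),tup(false,c,one)),c)) =?= M. Substituting into the earlier binding gives U := tree(tup(false,c,one),tup(false,c,one)).
Bind Y := wrap(M); no other remaining equation mentions Y. Substituting into the earlier binding gives R := tup(n,one,wrap(M)).
Bind M := tup(n,tree(tup(false,c,one),tup(false,c,one)),f(tree(tup(false,c,one),tup(false,c,one)),c)). Substituting into the earlier bindings gives R := tup(n,one,wrap(tup(n,tree(tup(false,c,one),tup(false,c,one)),f(tree(tup(false,c,one),tup(false,c,one)),c)))), Y := wrap(tup(n,tree(tup(false,c,one),tup(false,c,one)),f(tree(tup(false,c,one),tup(false,c,one)),c))).
MGU = { U -> tree(tup(false,c,one),tup(false,c,one)), R -> tup(n,one,wrap(tup(n,tree(tup(false,c,one),tup(false,c,one)),f(tree(tup(false,c,one),tup(false,c,one)),c)))), Y2 -> tup(false,c,one), Y -> wrap(tup(n,tree(tup(false,c,one),tup(false,c,one)),f(tree(tup(false,c,one),tup(false,c,one)),c))), M -> tup(n,tree(tup(false,c,one),tup(false,c,one)),f(tree(tup(false,c,one),tup(false,c,one)),c)) }, so Y -> wrap(tup(n,tree(tup(false,c,one),tup(false,c,one)),f(tree(tup(false,c,one),tup(false,c,one)),c))).

wrap(tup(n,tree(tup(false,c,one),tup(false,c,one)),f(tree(tup(false,c,one),tup(false,c,one)),c)))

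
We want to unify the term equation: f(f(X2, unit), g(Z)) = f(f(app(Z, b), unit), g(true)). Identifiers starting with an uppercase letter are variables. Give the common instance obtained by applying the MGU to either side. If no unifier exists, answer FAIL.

f(f(app(true, b), unit), g(true))

Decompose f/2: f(X2, unit) = f(app(Z, b), unit),  g(Z) = g(true).
Decompose f/2: X2 = app(Z, b),  unit = unit.
Bind X2 := app(Z, b); no other remaining equation mentions X2.
Delete trivial equation unit = unit.
Decompose g/1: Z = true.
Bind Z := true. Substituting into the earlier binding gives X2 := app(true, b).
Applying the MGU to either side gives f(f(app(true, b), unit), g(true)).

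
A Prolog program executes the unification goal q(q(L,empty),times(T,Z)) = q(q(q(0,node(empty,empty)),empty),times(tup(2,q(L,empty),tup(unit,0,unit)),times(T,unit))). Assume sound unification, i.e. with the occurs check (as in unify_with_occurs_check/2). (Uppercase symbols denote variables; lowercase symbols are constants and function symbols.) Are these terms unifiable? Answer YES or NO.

Decompose q/2: q(L,empty) = q(q(0,node(empty,empty)),empty),  times(T,Z) = times(tup(2,q(L,empty),tup(unit,0,unit)),times(T,unit)).
Decompose q/2: L = q(0,node(empty,empty)),  empty = empty.
Bind L := q(0,node(empty,empty)); substituting into the one remaining equation that mentions L gives: times(T,Z) = times(tup(2,q(q(0,node(empty,empty)),empty),tup(unit,0,unit)),times(T,unit)).
Delete trivial equation empty = empty.
Decompose times/2: T = tup(2,q(q(0,node(empty,empty)),empty),tup(unit,0,unit)),  Z = times(T,unit).
Bind T := tup(2,q(q(0,node(empty,empty)),empty),tup(unit,0,unit)); substituting into the remaining equation gives: Z = times(tup(2,q(q(0,node(empty,empty)),empty),tup(unit,0,unit)),unit).
Bind Z := times(tup(2,q(q(0,node(empty,empty)),empty),tup(unit,0,unit)),unit).
No equations remain and no clash or occurs-check failure arose, so a unifier exists.

YES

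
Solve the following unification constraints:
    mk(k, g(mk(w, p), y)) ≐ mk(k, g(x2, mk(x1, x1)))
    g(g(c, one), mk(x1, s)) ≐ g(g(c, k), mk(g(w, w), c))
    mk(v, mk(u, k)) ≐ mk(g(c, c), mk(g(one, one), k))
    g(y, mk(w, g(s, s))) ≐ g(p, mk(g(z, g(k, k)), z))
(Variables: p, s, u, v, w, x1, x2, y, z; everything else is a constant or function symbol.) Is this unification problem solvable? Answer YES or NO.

Decompose mk/2: k ≐ k,  g(mk(w, p), y) ≐ g(x2, mk(x1, x1)).
Delete trivial equation k ≐ k.
Decompose g/2: mk(w, p) ≐ x2,  y ≐ mk(x1, x1).
Bind x2 := mk(w, p); no other remaining equation mentions x2.
Bind y := mk(x1, x1); substituting into the one remaining equation that mentions y gives: g(mk(x1, x1), mk(w, g(s, s))) ≐ g(p, mk(g(z, g(k, k)), z)).
Decompose g/2: g(c, one) ≐ g(c, k),  mk(x1, s) ≐ mk(g(w, w), c).
Decompose g/2: c ≐ c,  one ≐ k.
Delete trivial equation c ≐ c.
Clash: constants one and k differ; no unifier exists.

NO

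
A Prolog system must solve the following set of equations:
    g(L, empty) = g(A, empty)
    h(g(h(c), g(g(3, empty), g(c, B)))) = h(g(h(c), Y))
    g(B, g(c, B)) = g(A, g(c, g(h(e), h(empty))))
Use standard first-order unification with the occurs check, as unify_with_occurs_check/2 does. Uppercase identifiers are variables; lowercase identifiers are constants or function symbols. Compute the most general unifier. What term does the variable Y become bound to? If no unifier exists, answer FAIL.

g(g(3, empty), g(c, g(h(e), h(empty))))

Decompose g/2: L = A,  empty = empty.
Bind L := A; no other remaining equation mentions L.
Delete trivial equation empty = empty.
Decompose h/1: g(h(c), g(g(3, empty), g(c, B))) = g(h(c), Y).
Decompose g/2: h(c) = h(c),  g(g(3, empty), g(c, B)) = Y.
Delete trivial equation h(c) = h(c).
Bind Y := g(g(3, empty), g(c, B)); no other remaining equation mentions Y.
Decompose g/2: B = A,  g(c, B) = g(c, g(h(e), h(empty))).
Bind B := A; substituting into the remaining equation gives: g(c, A) = g(c, g(h(e), h(empty))). Substituting into the earlier binding gives Y := g(g(3, empty), g(c, A)).
Decompose g/2: c = c,  A = g(h(e), h(empty)).
Delete trivial equation c = c.
Bind A := g(h(e), h(empty)). Substituting into the earlier bindings gives L := g(h(e), h(empty)), Y := g(g(3, empty), g(c, g(h(e), h(empty)))), B := g(h(e), h(empty)).
MGU = { L ↦ g(h(e), h(empty)), Y ↦ g(g(3, empty), g(c, g(h(e), h(empty)))), B ↦ g(h(e), h(empty)), A ↦ g(h(e), h(empty)) }, so Y ↦ g(g(3, empty), g(c, g(h(e), h(empty)))).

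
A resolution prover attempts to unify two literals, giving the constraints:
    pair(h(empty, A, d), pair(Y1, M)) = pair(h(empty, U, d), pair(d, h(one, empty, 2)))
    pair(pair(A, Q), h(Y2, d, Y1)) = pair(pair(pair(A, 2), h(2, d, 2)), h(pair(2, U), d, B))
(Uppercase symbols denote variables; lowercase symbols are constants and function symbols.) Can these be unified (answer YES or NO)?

Decompose pair/2: h(empty, A, d) = h(empty, U, d),  pair(Y1, M) = pair(d, h(one, empty, 2)).
Decompose h/3: empty = empty,  A = U,  d = d.
Delete trivial equation empty = empty.
Bind A := U; substituting into the one remaining equation that mentions A gives: pair(pair(U, Q), h(Y2, d, Y1)) = pair(pair(pair(U, 2), h(2, d, 2)), h(pair(2, U), d, B)).
Delete trivial equation d = d.
Decompose pair/2: Y1 = d,  M = h(one, empty, 2).
Bind Y1 := d; substituting into the one remaining equation that mentions Y1 gives: pair(pair(U, Q), h(Y2, d, d)) = pair(pair(pair(U, 2), h(2, d, 2)), h(pair(2, U), d, B)).
Bind M := h(one, empty, 2); no other remaining equation mentions M.
Decompose pair/2: pair(U, Q) = pair(pair(U, 2), h(2, d, 2)),  h(Y2, d, d) = h(pair(2, U), d, B).
Decompose pair/2: U = pair(U, 2),  Q = h(2, d, 2).
Occurs check fails: U occurs in pair(U, 2); the equation U = pair(U, 2) has no finite solution.

NO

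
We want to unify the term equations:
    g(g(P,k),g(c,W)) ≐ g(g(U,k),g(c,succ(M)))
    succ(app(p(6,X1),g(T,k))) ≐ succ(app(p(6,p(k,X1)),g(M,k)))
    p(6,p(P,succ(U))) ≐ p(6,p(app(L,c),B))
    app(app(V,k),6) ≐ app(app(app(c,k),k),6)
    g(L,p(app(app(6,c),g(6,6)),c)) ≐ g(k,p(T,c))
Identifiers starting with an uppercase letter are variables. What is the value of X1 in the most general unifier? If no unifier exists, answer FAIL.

Decompose g/2: g(P,k) ≐ g(U,k),  g(c,W) ≐ g(c,succ(M)).
Decompose g/2: P ≐ U,  k ≐ k.
Bind P := U; substituting into the one remaining equation that mentions P gives: p(6,p(U,succ(U))) ≐ p(6,p(app(L,c),B)).
Delete trivial equation k ≐ k.
Decompose g/2: c ≐ c,  W ≐ succ(M).
Delete trivial equation c ≐ c.
Bind W := succ(M); no other remaining equation mentions W.
Decompose succ/1: app(p(6,X1),g(T,k)) ≐ app(p(6,p(k,X1)),g(M,k)).
Decompose app/2: p(6,X1) ≐ p(6,p(k,X1)),  g(T,k) ≐ g(M,k).
Decompose p/2: 6 ≐ 6,  X1 ≐ p(k,X1).
Delete trivial equation 6 ≐ 6.
Occurs check fails: X1 occurs in p(k,X1); the equation X1 ≐ p(k,X1) has no finite solution.

FAIL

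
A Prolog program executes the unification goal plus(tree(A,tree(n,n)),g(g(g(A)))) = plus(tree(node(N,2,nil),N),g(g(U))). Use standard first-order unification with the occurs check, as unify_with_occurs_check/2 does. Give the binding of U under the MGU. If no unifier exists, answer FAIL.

Decompose plus/2: tree(A,tree(n,n)) = tree(node(N,2,nil),N),  g(g(g(A))) = g(g(U)).
Decompose tree/2: A = node(N,2,nil),  tree(n,n) = N.
Bind A := node(N,2,nil); substituting into the one remaining equation that mentions A gives: g(g(g(node(N,2,nil)))) = g(g(U)).
Bind N := tree(n,n); substituting into the remaining equation gives: g(g(g(node(tree(n,n),2,nil)))) = g(g(U)). Substituting into the earlier binding gives A := node(tree(n,n),2,nil).
Decompose g/1: g(g(node(tree(n,n),2,nil))) = g(U).
Decompose g/1: g(node(tree(n,n),2,nil)) = U.
Bind U := g(node(tree(n,n),2,nil)).
MGU = { A -> node(tree(n,n),2,nil), N -> tree(n,n), U -> g(node(tree(n,n),2,nil)) }, so U -> g(node(tree(n,n),2,nil)).

g(node(tree(n,n),2,nil))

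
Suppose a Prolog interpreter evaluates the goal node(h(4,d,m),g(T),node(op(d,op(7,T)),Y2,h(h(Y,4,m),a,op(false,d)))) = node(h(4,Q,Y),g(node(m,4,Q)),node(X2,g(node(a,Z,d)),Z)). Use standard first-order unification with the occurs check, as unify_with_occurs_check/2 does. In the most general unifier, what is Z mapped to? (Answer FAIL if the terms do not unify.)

h(h(m,4,m),a,op(false,d))

Decompose node/3: h(4,d,m) = h(4,Q,Y),  g(T) = g(node(m,4,Q)),  node(op(d,op(7,T)),Y2,h(h(Y,4,m),a,op(false,d))) = node(X2,g(node(a,Z,d)),Z).
Decompose h/3: 4 = 4,  d = Q,  m = Y.
Delete trivial equation 4 = 4.
Bind Q := d; substituting into the one remaining equation that mentions Q gives: g(T) = g(node(m,4,d)).
Bind Y := m; substituting into the one remaining equation that mentions Y gives: node(op(d,op(7,T)),Y2,h(h(m,4,m),a,op(false,d))) = node(X2,g(node(a,Z,d)),Z).
Decompose g/1: T = node(m,4,d).
Bind T := node(m,4,d); substituting into the remaining equation gives: node(op(d,op(7,node(m,4,d))),Y2,h(h(m,4,m),a,op(false,d))) = node(X2,g(node(a,Z,d)),Z).
Decompose node/3: op(d,op(7,node(m,4,d))) = X2,  Y2 = g(node(a,Z,d)),  h(h(m,4,m),a,op(false,d)) = Z.
Bind X2 := op(d,op(7,node(m,4,d))); no other remaining equation mentions X2.
Bind Y2 := g(node(a,Z,d)); no other remaining equation mentions Y2.
Bind Z := h(h(m,4,m),a,op(false,d)). Substituting into the earlier binding gives Y2 := g(node(a,h(h(m,4,m),a,op(false,d)),d)).
MGU = { Q -> d, Y -> m, T -> node(m,4,d), X2 -> op(d,op(7,node(m,4,d))), Y2 -> g(node(a,h(h(m,4,m),a,op(false,d)),d)), Z -> h(h(m,4,m),a,op(false,d)) }, so Z -> h(h(m,4,m),a,op(false,d)).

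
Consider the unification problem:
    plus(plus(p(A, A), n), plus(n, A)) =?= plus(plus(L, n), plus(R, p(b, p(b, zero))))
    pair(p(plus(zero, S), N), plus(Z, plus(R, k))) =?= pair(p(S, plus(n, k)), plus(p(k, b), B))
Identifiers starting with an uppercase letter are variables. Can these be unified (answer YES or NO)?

NO

Decompose plus/2: plus(p(A, A), n) =?= plus(L, n),  plus(n, A) =?= plus(R, p(b, p(b, zero))).
Decompose plus/2: p(A, A) =?= L,  n =?= n.
Bind L := p(A, A); no other remaining equation mentions L.
Delete trivial equation n =?= n.
Decompose plus/2: n =?= R,  A =?= p(b, p(b, zero)).
Bind R := n; substituting into the one remaining equation that mentions R gives: pair(p(plus(zero, S), N), plus(Z, plus(n, k))) =?= pair(p(S, plus(n, k)), plus(p(k, b), B)).
Bind A := p(b, p(b, zero)); no other remaining equation mentions A. Substituting into the earlier binding gives L := p(p(b, p(b, zero)), p(b, p(b, zero))).
Decompose pair/2: p(plus(zero, S), N) =?= p(S, plus(n, k)),  plus(Z, plus(n, k)) =?= plus(p(k, b), B).
Decompose p/2: plus(zero, S) =?= S,  N =?= plus(n, k).
Occurs check fails: S occurs in plus(zero, S); the equation S =?= plus(zero, S) has no finite solution.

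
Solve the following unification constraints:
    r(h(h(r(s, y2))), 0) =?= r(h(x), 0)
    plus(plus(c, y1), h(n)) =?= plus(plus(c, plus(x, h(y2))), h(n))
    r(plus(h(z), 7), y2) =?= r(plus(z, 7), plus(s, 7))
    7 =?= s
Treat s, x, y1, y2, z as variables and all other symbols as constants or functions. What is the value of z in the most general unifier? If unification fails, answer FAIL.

FAIL

Decompose r/2: h(h(r(s, y2))) =?= h(x),  0 =?= 0.
Decompose h/1: h(r(s, y2)) =?= x.
Bind x := h(r(s, y2)); substituting into the one remaining equation that mentions x gives: plus(plus(c, y1), h(n)) =?= plus(plus(c, plus(h(r(s, y2)), h(y2))), h(n)).
Delete trivial equation 0 =?= 0.
Decompose plus/2: plus(c, y1) =?= plus(c, plus(h(r(s, y2)), h(y2))),  h(n) =?= h(n).
Decompose plus/2: c =?= c,  y1 =?= plus(h(r(s, y2)), h(y2)).
Delete trivial equation c =?= c.
Bind y1 := plus(h(r(s, y2)), h(y2)); no other remaining equation mentions y1.
Delete trivial equation h(n) =?= h(n).
Decompose r/2: plus(h(z), 7) =?= plus(z, 7),  y2 =?= plus(s, 7).
Decompose plus/2: h(z) =?= z,  7 =?= 7.
Occurs check fails: z occurs in h(z); the equation z =?= h(z) has no finite solution.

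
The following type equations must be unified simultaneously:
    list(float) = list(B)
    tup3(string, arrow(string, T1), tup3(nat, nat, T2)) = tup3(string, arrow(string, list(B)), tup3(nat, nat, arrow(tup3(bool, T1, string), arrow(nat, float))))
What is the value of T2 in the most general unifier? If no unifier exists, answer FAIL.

Decompose list/1: float = B.
Bind B := float; substituting into the remaining equation gives: tup3(string, arrow(string, T1), tup3(nat, nat, T2)) = tup3(string, arrow(string, list(float)), tup3(nat, nat, arrow(tup3(bool, T1, string), arrow(nat, float)))).
Decompose tup3/3: string = string,  arrow(string, T1) = arrow(string, list(float)),  tup3(nat, nat, T2) = tup3(nat, nat, arrow(tup3(bool, T1, string), arrow(nat, float))).
Delete trivial equation string = string.
Decompose arrow/2: string = string,  T1 = list(float).
Delete trivial equation string = string.
Bind T1 := list(float); substituting into the remaining equation gives: tup3(nat, nat, T2) = tup3(nat, nat, arrow(tup3(bool, list(float), string), arrow(nat, float))).
Decompose tup3/3: nat = nat,  nat = nat,  T2 = arrow(tup3(bool, list(float), string), arrow(nat, float)).
Delete trivial equation nat = nat.
Delete trivial equation nat = nat.
Bind T2 := arrow(tup3(bool, list(float), string), arrow(nat, float)).
MGU = { B ↦ float, T1 ↦ list(float), T2 ↦ arrow(tup3(bool, list(float), string), arrow(nat, float)) }, so T2 ↦ arrow(tup3(bool, list(float), string), arrow(nat, float)).

arrow(tup3(bool, list(float), string), arrow(nat, float))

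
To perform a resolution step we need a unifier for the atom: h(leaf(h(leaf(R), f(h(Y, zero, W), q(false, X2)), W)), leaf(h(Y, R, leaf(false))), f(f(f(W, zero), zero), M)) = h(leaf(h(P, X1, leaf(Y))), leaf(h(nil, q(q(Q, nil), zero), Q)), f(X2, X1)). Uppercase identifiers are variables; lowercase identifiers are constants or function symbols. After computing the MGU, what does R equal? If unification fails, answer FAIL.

Decompose h/3: leaf(h(leaf(R), f(h(Y, zero, W), q(false, X2)), W)) = leaf(h(P, X1, leaf(Y))),  leaf(h(Y, R, leaf(false))) = leaf(h(nil, q(q(Q, nil), zero), Q)),  f(f(f(W, zero), zero), M) = f(X2, X1).
Decompose leaf/1: h(leaf(R), f(h(Y, zero, W), q(false, X2)), W) = h(P, X1, leaf(Y)).
Decompose h/3: leaf(R) = P,  f(h(Y, zero, W), q(false, X2)) = X1,  W = leaf(Y).
Bind P := leaf(R); no other remaining equation mentions P.
Bind X1 := f(h(Y, zero, W), q(false, X2)); substituting into the one remaining equation that mentions X1 gives: f(f(f(W, zero), zero), M) = f(X2, f(h(Y, zero, W), q(false, X2))).
Bind W := leaf(Y); substituting into the one remaining equation that mentions W gives: f(f(f(leaf(Y), zero), zero), M) = f(X2, f(h(Y, zero, leaf(Y)), q(false, X2))). Substituting into the earlier binding gives X1 := f(h(Y, zero, leaf(Y)), q(false, X2)).
Decompose leaf/1: h(Y, R, leaf(false)) = h(nil, q(q(Q, nil), zero), Q).
Decompose h/3: Y = nil,  R = q(q(Q, nil), zero),  leaf(false) = Q.
Bind Y := nil; substituting into the one remaining equation that mentions Y gives: f(f(f(leaf(nil), zero), zero), M) = f(X2, f(h(nil, zero, leaf(nil)), q(false, X2))). Substituting into the earlier bindings gives X1 := f(h(nil, zero, leaf(nil)), q(false, X2)), W := leaf(nil).
Bind R := q(q(Q, nil), zero); no other remaining equation mentions R. Substituting into the earlier binding gives P := leaf(q(q(Q, nil), zero)).
Bind Q := leaf(false); no other remaining equation mentions Q. Substituting into the earlier bindings gives P := leaf(q(q(leaf(false), nil), zero)), R := q(q(leaf(false), nil), zero).
Decompose f/2: f(f(leaf(nil), zero), zero) = X2,  M = f(h(nil, zero, leaf(nil)), q(false, X2)).
Bind X2 := f(f(leaf(nil), zero), zero); substituting into the remaining equation gives: M = f(h(nil, zero, leaf(nil)), q(false, f(f(leaf(nil), zero), zero))). Substituting into the earlier binding gives X1 := f(h(nil, zero, leaf(nil)), q(false, f(f(leaf(nil), zero), zero))).
Bind M := f(h(nil, zero, leaf(nil)), q(false, f(f(leaf(nil), zero), zero))).
MGU = { P := leaf(q(q(leaf(false), nil), zero)), X1 := f(h(nil, zero, leaf(nil)), q(false, f(f(leaf(nil), zero), zero))), W := leaf(nil), Y := nil, R := q(q(leaf(false), nil), zero), Q := leaf(false), X2 := f(f(leaf(nil), zero), zero), M := f(h(nil, zero, leaf(nil)), q(false, f(f(leaf(nil), zero), zero))) }, so R := q(q(leaf(false), nil), zero).

q(q(leaf(false), nil), zero)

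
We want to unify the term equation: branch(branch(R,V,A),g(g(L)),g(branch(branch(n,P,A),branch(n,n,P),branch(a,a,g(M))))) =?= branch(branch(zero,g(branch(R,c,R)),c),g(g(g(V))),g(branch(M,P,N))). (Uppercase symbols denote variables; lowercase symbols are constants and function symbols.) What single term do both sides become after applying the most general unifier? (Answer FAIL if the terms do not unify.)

FAIL

Decompose branch/3: branch(R,V,A) =?= branch(zero,g(branch(R,c,R)),c),  g(g(L)) =?= g(g(g(V))),  g(branch(branch(n,P,A),branch(n,n,P),branch(a,a,g(M)))) =?= g(branch(M,P,N)).
Decompose branch/3: R =?= zero,  V =?= g(branch(R,c,R)),  A =?= c.
Bind R := zero; substituting into the one remaining equation that mentions R gives: V =?= g(branch(zero,c,zero)).
Bind V := g(branch(zero,c,zero)); substituting into the one remaining equation that mentions V gives: g(g(L)) =?= g(g(g(g(branch(zero,c,zero))))).
Bind A := c; substituting into the one remaining equation that mentions A gives: g(branch(branch(n,P,c),branch(n,n,P),branch(a,a,g(M)))) =?= g(branch(M,P,N)).
Decompose g/1: g(L) =?= g(g(g(branch(zero,c,zero)))).
Decompose g/1: L =?= g(g(branch(zero,c,zero))).
Bind L := g(g(branch(zero,c,zero))); no other remaining equation mentions L.
Decompose g/1: branch(branch(n,P,c),branch(n,n,P),branch(a,a,g(M))) =?= branch(M,P,N).
Decompose branch/3: branch(n,P,c) =?= M,  branch(n,n,P) =?= P,  branch(a,a,g(M)) =?= N.
Bind M := branch(n,P,c); substituting into the one remaining equation that mentions M gives: branch(a,a,g(branch(n,P,c))) =?= N.
Occurs check fails: P occurs in branch(n,n,P); the equation P =?= branch(n,n,P) has no finite solution.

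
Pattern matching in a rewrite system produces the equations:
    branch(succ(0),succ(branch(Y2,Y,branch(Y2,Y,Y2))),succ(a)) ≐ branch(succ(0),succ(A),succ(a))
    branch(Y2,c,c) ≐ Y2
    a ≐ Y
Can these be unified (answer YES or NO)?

Decompose branch/3: succ(0) ≐ succ(0),  succ(branch(Y2,Y,branch(Y2,Y,Y2))) ≐ succ(A),  succ(a) ≐ succ(a).
Delete trivial equation succ(0) ≐ succ(0).
Decompose succ/1: branch(Y2,Y,branch(Y2,Y,Y2)) ≐ A.
Bind A := branch(Y2,Y,branch(Y2,Y,Y2)); no other remaining equation mentions A.
Delete trivial equation succ(a) ≐ succ(a).
Occurs check fails: Y2 occurs in branch(Y2,c,c); the equation Y2 ≐ branch(Y2,c,c) has no finite solution.

NO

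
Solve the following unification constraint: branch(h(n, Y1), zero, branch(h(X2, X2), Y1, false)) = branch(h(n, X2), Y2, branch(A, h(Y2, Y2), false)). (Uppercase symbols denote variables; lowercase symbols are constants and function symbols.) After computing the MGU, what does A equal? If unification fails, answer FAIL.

h(h(zero, zero), h(zero, zero))

Decompose branch/3: h(n, Y1) = h(n, X2),  zero = Y2,  branch(h(X2, X2), Y1, false) = branch(A, h(Y2, Y2), false).
Decompose h/2: n = n,  Y1 = X2.
Delete trivial equation n = n.
Bind Y1 := X2; substituting into the one remaining equation that mentions Y1 gives: branch(h(X2, X2), X2, false) = branch(A, h(Y2, Y2), false).
Bind Y2 := zero; substituting into the remaining equation gives: branch(h(X2, X2), X2, false) = branch(A, h(zero, zero), false).
Decompose branch/3: h(X2, X2) = A,  X2 = h(zero, zero),  false = false.
Bind A := h(X2, X2); no other remaining equation mentions A.
Bind X2 := h(zero, zero); no other remaining equation mentions X2. Substituting into the earlier bindings gives Y1 := h(zero, zero), A := h(h(zero, zero), h(zero, zero)).
Delete trivial equation false = false.
MGU = { Y1 := h(zero, zero), Y2 := zero, A := h(h(zero, zero), h(zero, zero)), X2 := h(zero, zero) }, so A := h(h(zero, zero), h(zero, zero)).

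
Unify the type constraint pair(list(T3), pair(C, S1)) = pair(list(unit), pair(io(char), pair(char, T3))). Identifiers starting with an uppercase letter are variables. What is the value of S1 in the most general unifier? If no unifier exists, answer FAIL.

Decompose pair/2: list(T3) = list(unit),  pair(C, S1) = pair(io(char), pair(char, T3)).
Decompose list/1: T3 = unit.
Bind T3 := unit; substituting into the remaining equation gives: pair(C, S1) = pair(io(char), pair(char, unit)).
Decompose pair/2: C = io(char),  S1 = pair(char, unit).
Bind C := io(char); no other remaining equation mentions C.
Bind S1 := pair(char, unit).
MGU = { T3 ↦ unit, C ↦ io(char), S1 ↦ pair(char, unit) }, so S1 ↦ pair(char, unit).

pair(char, unit)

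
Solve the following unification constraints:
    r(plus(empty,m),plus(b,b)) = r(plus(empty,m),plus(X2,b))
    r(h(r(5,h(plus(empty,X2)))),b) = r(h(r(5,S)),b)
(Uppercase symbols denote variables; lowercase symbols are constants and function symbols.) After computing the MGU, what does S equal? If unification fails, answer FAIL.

Decompose r/2: plus(empty,m) = plus(empty,m),  plus(b,b) = plus(X2,b).
Delete trivial equation plus(empty,m) = plus(empty,m).
Decompose plus/2: b = X2,  b = b.
Bind X2 := b; substituting into the one remaining equation that mentions X2 gives: r(h(r(5,h(plus(empty,b)))),b) = r(h(r(5,S)),b).
Delete trivial equation b = b.
Decompose r/2: h(r(5,h(plus(empty,b)))) = h(r(5,S)),  b = b.
Decompose h/1: r(5,h(plus(empty,b))) = r(5,S).
Decompose r/2: 5 = 5,  h(plus(empty,b)) = S.
Delete trivial equation 5 = 5.
Bind S := h(plus(empty,b)); no other remaining equation mentions S.
Delete trivial equation b = b.
MGU = { X2 ↦ b, S ↦ h(plus(empty,b)) }, so S ↦ h(plus(empty,b)).

h(plus(empty,b))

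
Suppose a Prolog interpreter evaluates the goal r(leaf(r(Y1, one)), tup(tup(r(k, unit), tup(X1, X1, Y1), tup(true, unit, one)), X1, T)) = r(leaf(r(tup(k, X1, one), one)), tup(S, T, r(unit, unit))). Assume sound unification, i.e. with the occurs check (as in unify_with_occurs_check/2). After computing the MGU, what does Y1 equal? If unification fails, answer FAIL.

Decompose r/2: leaf(r(Y1, one)) = leaf(r(tup(k, X1, one), one)),  tup(tup(r(k, unit), tup(X1, X1, Y1), tup(true, unit, one)), X1, T) = tup(S, T, r(unit, unit)).
Decompose leaf/1: r(Y1, one) = r(tup(k, X1, one), one).
Decompose r/2: Y1 = tup(k, X1, one),  one = one.
Bind Y1 := tup(k, X1, one); substituting into the one remaining equation that mentions Y1 gives: tup(tup(r(k, unit), tup(X1, X1, tup(k, X1, one)), tup(true, unit, one)), X1, T) = tup(S, T, r(unit, unit)).
Delete trivial equation one = one.
Decompose tup/3: tup(r(k, unit), tup(X1, X1, tup(k, X1, one)), tup(true, unit, one)) = S,  X1 = T,  T = r(unit, unit).
Bind S := tup(r(k, unit), tup(X1, X1, tup(k, X1, one)), tup(true, unit, one)); no other remaining equation mentions S.
Bind X1 := T; no other remaining equation mentions X1. Substituting into the earlier bindings gives Y1 := tup(k, T, one), S := tup(r(k, unit), tup(T, T, tup(k, T, one)), tup(true, unit, one)).
Bind T := r(unit, unit). Substituting into the earlier bindings gives Y1 := tup(k, r(unit, unit), one), S := tup(r(k, unit), tup(r(unit, unit), r(unit, unit), tup(k, r(unit, unit), one)), tup(true, unit, one)), X1 := r(unit, unit).
MGU = { Y1 = tup(k, r(unit, unit), one), S = tup(r(k, unit), tup(r(unit, unit), r(unit, unit), tup(k, r(unit, unit), one)), tup(true, unit, one)), X1 = r(unit, unit), T = r(unit, unit) }, so Y1 = tup(k, r(unit, unit), one).

tup(k, r(unit, unit), one)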